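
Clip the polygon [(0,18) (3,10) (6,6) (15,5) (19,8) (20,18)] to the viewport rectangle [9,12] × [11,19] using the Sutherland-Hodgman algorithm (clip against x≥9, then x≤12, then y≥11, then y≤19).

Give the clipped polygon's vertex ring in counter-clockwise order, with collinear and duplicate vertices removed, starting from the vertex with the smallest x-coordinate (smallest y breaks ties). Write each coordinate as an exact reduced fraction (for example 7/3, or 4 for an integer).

1. After x ≥ 9: [(9,18) (9,17/3) (15,5) (19,8) (20,18)]
2. After x ≤ 12: [(12,18) (9,18) (9,17/3) (12,16/3)]
3. After y ≥ 11: [(12,11) (12,18) (9,18) (9,11)]
4. After y ≤ 19: [(12,11) (12,18) (9,18) (9,11)]
5. Canonical ring: [(9,11) (12,11) (12,18) (9,18)]

Clipped polygon: [(9,11) (12,11) (12,18) (9,18)]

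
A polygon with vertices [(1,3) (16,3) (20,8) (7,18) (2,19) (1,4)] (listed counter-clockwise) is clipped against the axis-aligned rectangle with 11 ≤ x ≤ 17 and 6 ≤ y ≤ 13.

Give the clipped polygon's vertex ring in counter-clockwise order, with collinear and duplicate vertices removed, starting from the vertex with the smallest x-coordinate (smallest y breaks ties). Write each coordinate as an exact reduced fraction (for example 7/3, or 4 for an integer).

1. After x ≥ 11: [(11,3) (16,3) (20,8) (11,194/13)]
2. After x ≤ 17: [(11,3) (16,3) (17,17/4) (17,134/13) (11,194/13)]
3. After y ≥ 6: [(11,6) (17,6) (17,134/13) (11,194/13)]
4. After y ≤ 13: [(11,13) (11,6) (17,6) (17,134/13) (27/2,13)]
5. Canonical ring: [(11,6) (17,6) (17,134/13) (27/2,13) (11,13)]

Clipped polygon: [(11,6) (17,6) (17,134/13) (27/2,13) (11,13)]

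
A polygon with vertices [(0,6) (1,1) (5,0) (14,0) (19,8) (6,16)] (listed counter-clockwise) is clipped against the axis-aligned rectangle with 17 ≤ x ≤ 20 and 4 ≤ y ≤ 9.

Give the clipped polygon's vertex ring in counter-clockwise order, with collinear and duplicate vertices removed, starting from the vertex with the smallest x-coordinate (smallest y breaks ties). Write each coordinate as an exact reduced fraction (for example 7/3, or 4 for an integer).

1. After x ≥ 17: [(17,24/5) (19,8) (17,120/13)]
2. After x ≤ 20: [(17,24/5) (19,8) (17,120/13)]
3. After y ≥ 4: [(17,24/5) (19,8) (17,120/13)]
4. After y ≤ 9: [(17,9) (17,24/5) (19,8) (139/8,9)]
5. Canonical ring: [(17,24/5) (19,8) (139/8,9) (17,9)]

Clipped polygon: [(17,24/5) (19,8) (139/8,9) (17,9)]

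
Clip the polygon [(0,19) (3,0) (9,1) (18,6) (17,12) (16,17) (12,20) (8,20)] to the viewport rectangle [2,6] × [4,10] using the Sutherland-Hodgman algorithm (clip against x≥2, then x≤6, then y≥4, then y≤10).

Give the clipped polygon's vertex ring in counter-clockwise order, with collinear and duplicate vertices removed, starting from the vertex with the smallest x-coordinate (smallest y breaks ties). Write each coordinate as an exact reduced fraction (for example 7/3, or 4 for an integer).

Clipped polygon: [(2,19/3) (45/19,4) (6,4) (6,10) (2,10)]

1. After x ≥ 2: [(2,77/4) (2,19/3) (3,0) (9,1) (18,6) (17,12) (16,17) (12,20) (8,20)]
2. After x ≤ 6: [(6,79/4) (2,77/4) (2,19/3) (3,0) (6,1/2)]
3. After y ≥ 4: [(6,4) (6,79/4) (2,77/4) (2,19/3) (45/19,4)]
4. After y ≤ 10: [(6,4) (6,10) (2,10) (2,19/3) (45/19,4)]
5. Canonical ring: [(2,19/3) (45/19,4) (6,4) (6,10) (2,10)]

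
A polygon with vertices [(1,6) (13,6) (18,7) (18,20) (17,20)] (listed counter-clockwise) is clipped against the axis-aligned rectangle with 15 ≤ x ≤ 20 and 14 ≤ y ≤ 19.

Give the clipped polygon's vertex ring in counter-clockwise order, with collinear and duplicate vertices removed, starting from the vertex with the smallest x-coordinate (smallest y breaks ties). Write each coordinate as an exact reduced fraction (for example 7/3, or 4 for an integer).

1. After x ≥ 15: [(15,73/4) (15,32/5) (18,7) (18,20) (17,20)]
2. After x ≤ 20: [(15,73/4) (15,32/5) (18,7) (18,20) (17,20)]
3. After y ≥ 14: [(15,73/4) (15,14) (18,14) (18,20) (17,20)]
4. After y ≤ 19: [(111/7,19) (15,73/4) (15,14) (18,14) (18,19)]
5. Canonical ring: [(15,14) (18,14) (18,19) (111/7,19) (15,73/4)]

Clipped polygon: [(15,14) (18,14) (18,19) (111/7,19) (15,73/4)]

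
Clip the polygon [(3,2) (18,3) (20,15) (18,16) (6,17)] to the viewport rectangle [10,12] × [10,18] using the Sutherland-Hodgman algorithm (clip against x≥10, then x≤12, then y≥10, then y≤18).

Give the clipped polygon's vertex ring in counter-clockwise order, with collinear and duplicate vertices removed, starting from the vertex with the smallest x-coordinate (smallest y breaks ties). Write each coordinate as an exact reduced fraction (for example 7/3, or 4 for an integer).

1. After x ≥ 10: [(10,37/15) (18,3) (20,15) (18,16) (10,50/3)]
2. After x ≤ 12: [(10,37/15) (12,13/5) (12,33/2) (10,50/3)]
3. After y ≥ 10: [(10,10) (12,10) (12,33/2) (10,50/3)]
4. After y ≤ 18: [(10,10) (12,10) (12,33/2) (10,50/3)]
5. Canonical ring: [(10,10) (12,10) (12,33/2) (10,50/3)]

Clipped polygon: [(10,10) (12,10) (12,33/2) (10,50/3)]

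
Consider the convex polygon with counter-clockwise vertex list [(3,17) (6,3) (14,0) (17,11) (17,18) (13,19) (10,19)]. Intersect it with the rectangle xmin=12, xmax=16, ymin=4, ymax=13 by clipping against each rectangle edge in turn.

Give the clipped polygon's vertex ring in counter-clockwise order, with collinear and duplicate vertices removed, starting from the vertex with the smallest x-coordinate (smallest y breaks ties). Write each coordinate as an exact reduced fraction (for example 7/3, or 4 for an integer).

1. After x ≥ 12: [(12,3/4) (14,0) (17,11) (17,18) (13,19) (12,19)]
2. After x ≤ 16: [(12,3/4) (14,0) (16,22/3) (16,73/4) (13,19) (12,19)]
3. After y ≥ 4: [(12,4) (166/11,4) (16,22/3) (16,73/4) (13,19) (12,19)]
4. After y ≤ 13: [(12,13) (12,4) (166/11,4) (16,22/3) (16,13)]
5. Canonical ring: [(12,4) (166/11,4) (16,22/3) (16,13) (12,13)]

Clipped polygon: [(12,4) (166/11,4) (16,22/3) (16,13) (12,13)]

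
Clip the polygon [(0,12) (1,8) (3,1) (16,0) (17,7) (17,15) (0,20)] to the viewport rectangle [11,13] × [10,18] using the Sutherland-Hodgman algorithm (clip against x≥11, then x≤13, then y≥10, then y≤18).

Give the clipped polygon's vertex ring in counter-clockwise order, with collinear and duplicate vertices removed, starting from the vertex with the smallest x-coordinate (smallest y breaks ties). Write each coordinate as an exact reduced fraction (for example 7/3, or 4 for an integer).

1. After x ≥ 11: [(11,5/13) (16,0) (17,7) (17,15) (11,285/17)]
2. After x ≤ 13: [(11,5/13) (13,3/13) (13,275/17) (11,285/17)]
3. After y ≥ 10: [(11,10) (13,10) (13,275/17) (11,285/17)]
4. After y ≤ 18: [(11,10) (13,10) (13,275/17) (11,285/17)]
5. Canonical ring: [(11,10) (13,10) (13,275/17) (11,285/17)]

Clipped polygon: [(11,10) (13,10) (13,275/17) (11,285/17)]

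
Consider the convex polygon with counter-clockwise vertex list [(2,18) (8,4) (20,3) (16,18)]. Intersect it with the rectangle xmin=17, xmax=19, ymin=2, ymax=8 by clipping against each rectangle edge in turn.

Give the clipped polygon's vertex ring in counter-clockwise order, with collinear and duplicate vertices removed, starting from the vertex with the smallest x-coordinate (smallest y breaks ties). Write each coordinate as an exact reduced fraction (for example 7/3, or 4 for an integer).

Clipped polygon: [(17,13/4) (19,37/12) (19,27/4) (56/3,8) (17,8)]

1. After x ≥ 17: [(17,13/4) (20,3) (17,57/4)]
2. After x ≤ 19: [(17,13/4) (19,37/12) (19,27/4) (17,57/4)]
3. After y ≥ 2: [(17,13/4) (19,37/12) (19,27/4) (17,57/4)]
4. After y ≤ 8: [(17,8) (17,13/4) (19,37/12) (19,27/4) (56/3,8)]
5. Canonical ring: [(17,13/4) (19,37/12) (19,27/4) (56/3,8) (17,8)]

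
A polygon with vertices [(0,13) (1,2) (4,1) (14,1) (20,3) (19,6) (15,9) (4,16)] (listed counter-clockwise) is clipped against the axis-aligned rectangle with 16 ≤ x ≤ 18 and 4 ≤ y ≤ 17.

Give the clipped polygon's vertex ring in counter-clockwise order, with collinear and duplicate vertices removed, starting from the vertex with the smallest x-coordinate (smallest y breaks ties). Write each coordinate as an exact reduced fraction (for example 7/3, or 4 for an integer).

1. After x ≥ 16: [(16,5/3) (20,3) (19,6) (16,33/4)]
2. After x ≤ 18: [(16,5/3) (18,7/3) (18,27/4) (16,33/4)]
3. After y ≥ 4: [(16,4) (18,4) (18,27/4) (16,33/4)]
4. After y ≤ 17: [(16,4) (18,4) (18,27/4) (16,33/4)]
5. Canonical ring: [(16,4) (18,4) (18,27/4) (16,33/4)]

Clipped polygon: [(16,4) (18,4) (18,27/4) (16,33/4)]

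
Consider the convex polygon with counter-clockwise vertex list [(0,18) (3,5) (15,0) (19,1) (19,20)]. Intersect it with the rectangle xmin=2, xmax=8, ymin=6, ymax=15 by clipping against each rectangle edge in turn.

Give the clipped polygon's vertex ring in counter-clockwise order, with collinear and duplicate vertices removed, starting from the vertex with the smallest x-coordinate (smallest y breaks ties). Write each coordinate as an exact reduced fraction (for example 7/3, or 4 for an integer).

1. After x ≥ 2: [(2,346/19) (2,28/3) (3,5) (15,0) (19,1) (19,20)]
2. After x ≤ 8: [(8,358/19) (2,346/19) (2,28/3) (3,5) (8,35/12)]
3. After y ≥ 6: [(8,6) (8,358/19) (2,346/19) (2,28/3) (36/13,6)]
4. After y ≤ 15: [(8,6) (8,15) (2,15) (2,28/3) (36/13,6)]
5. Canonical ring: [(2,28/3) (36/13,6) (8,6) (8,15) (2,15)]

Clipped polygon: [(2,28/3) (36/13,6) (8,6) (8,15) (2,15)]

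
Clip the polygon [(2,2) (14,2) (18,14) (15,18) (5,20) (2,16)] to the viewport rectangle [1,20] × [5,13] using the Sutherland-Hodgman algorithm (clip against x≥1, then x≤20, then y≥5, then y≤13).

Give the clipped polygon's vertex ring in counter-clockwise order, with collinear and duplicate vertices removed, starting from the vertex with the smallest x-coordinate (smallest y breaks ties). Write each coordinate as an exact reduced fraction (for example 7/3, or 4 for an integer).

1. After x ≥ 1: [(2,2) (14,2) (18,14) (15,18) (5,20) (2,16)]
2. After x ≤ 20: [(2,2) (14,2) (18,14) (15,18) (5,20) (2,16)]
3. After y ≥ 5: [(2,5) (15,5) (18,14) (15,18) (5,20) (2,16)]
4. After y ≤ 13: [(2,13) (2,5) (15,5) (53/3,13)]
5. Canonical ring: [(2,5) (15,5) (53/3,13) (2,13)]

Clipped polygon: [(2,5) (15,5) (53/3,13) (2,13)]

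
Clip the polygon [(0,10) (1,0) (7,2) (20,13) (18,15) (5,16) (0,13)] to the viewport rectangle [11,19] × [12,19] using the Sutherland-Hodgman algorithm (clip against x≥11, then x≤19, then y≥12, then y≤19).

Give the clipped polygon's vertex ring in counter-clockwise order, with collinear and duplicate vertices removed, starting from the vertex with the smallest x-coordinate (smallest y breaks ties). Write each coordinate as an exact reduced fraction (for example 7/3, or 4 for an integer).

1. After x ≥ 11: [(11,70/13) (20,13) (18,15) (11,202/13)]
2. After x ≤ 19: [(11,70/13) (19,158/13) (19,14) (18,15) (11,202/13)]
3. After y ≥ 12: [(11,12) (207/11,12) (19,158/13) (19,14) (18,15) (11,202/13)]
4. After y ≤ 19: [(11,12) (207/11,12) (19,158/13) (19,14) (18,15) (11,202/13)]
5. Canonical ring: [(11,12) (207/11,12) (19,158/13) (19,14) (18,15) (11,202/13)]

Clipped polygon: [(11,12) (207/11,12) (19,158/13) (19,14) (18,15) (11,202/13)]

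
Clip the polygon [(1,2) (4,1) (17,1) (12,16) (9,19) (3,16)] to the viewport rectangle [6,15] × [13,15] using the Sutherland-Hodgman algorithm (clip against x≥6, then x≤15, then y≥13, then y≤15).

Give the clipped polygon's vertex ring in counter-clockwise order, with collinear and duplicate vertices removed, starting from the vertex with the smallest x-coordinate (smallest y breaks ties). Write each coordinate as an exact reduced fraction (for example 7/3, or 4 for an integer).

1. After x ≥ 6: [(6,1) (17,1) (12,16) (9,19) (6,35/2)]
2. After x ≤ 15: [(6,1) (15,1) (15,7) (12,16) (9,19) (6,35/2)]
3. After y ≥ 13: [(6,13) (13,13) (12,16) (9,19) (6,35/2)]
4. After y ≤ 15: [(6,15) (6,13) (13,13) (37/3,15)]
5. Canonical ring: [(6,13) (13,13) (37/3,15) (6,15)]

Clipped polygon: [(6,13) (13,13) (37/3,15) (6,15)]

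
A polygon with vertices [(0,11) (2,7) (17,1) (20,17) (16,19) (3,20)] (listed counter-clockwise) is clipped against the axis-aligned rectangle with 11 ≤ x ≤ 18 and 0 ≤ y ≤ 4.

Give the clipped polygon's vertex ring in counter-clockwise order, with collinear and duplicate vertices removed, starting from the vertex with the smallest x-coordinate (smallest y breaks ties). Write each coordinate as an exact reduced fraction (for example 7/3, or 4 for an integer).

1. After x ≥ 11: [(11,17/5) (17,1) (20,17) (16,19) (11,252/13)]
2. After x ≤ 18: [(11,17/5) (17,1) (18,19/3) (18,18) (16,19) (11,252/13)]
3. After y ≥ 0: [(11,17/5) (17,1) (18,19/3) (18,18) (16,19) (11,252/13)]
4. After y ≤ 4: [(11,4) (11,17/5) (17,1) (281/16,4)]
5. Canonical ring: [(11,17/5) (17,1) (281/16,4) (11,4)]

Clipped polygon: [(11,17/5) (17,1) (281/16,4) (11,4)]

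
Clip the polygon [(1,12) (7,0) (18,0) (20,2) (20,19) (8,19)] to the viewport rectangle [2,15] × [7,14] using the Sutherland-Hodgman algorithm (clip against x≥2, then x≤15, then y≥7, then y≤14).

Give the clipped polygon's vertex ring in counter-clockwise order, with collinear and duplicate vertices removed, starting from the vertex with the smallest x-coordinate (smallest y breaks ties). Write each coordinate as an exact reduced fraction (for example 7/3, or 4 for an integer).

1. After x ≥ 2: [(2,13) (2,10) (7,0) (18,0) (20,2) (20,19) (8,19)]
2. After x ≤ 15: [(2,13) (2,10) (7,0) (15,0) (15,19) (8,19)]
3. After y ≥ 7: [(2,13) (2,10) (7/2,7) (15,7) (15,19) (8,19)]
4. After y ≤ 14: [(3,14) (2,13) (2,10) (7/2,7) (15,7) (15,14)]
5. Canonical ring: [(2,10) (7/2,7) (15,7) (15,14) (3,14) (2,13)]

Clipped polygon: [(2,10) (7/2,7) (15,7) (15,14) (3,14) (2,13)]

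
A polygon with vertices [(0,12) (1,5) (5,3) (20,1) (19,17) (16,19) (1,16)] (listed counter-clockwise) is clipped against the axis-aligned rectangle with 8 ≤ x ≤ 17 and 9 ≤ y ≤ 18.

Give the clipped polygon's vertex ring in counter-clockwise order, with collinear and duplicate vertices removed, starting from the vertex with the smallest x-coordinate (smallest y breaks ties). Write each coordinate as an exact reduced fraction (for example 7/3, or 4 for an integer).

Clipped polygon: [(8,9) (17,9) (17,18) (11,18) (8,87/5)]

1. After x ≥ 8: [(8,13/5) (20,1) (19,17) (16,19) (8,87/5)]
2. After x ≤ 17: [(8,13/5) (17,7/5) (17,55/3) (16,19) (8,87/5)]
3. After y ≥ 9: [(8,9) (17,9) (17,55/3) (16,19) (8,87/5)]
4. After y ≤ 18: [(8,9) (17,9) (17,18) (11,18) (8,87/5)]
5. Canonical ring: [(8,9) (17,9) (17,18) (11,18) (8,87/5)]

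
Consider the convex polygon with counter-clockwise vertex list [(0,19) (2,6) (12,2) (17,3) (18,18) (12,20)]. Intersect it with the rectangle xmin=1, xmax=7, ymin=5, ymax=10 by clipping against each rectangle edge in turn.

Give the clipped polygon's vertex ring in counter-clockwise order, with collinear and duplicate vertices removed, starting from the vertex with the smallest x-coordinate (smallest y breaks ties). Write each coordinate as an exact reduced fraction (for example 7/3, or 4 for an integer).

Clipped polygon: [(18/13,10) (2,6) (9/2,5) (7,5) (7,10)]

1. After x ≥ 1: [(1,229/12) (1,25/2) (2,6) (12,2) (17,3) (18,18) (12,20)]
2. After x ≤ 7: [(7,235/12) (1,229/12) (1,25/2) (2,6) (7,4)]
3. After y ≥ 5: [(7,5) (7,235/12) (1,229/12) (1,25/2) (2,6) (9/2,5)]
4. After y ≤ 10: [(7,5) (7,10) (18/13,10) (2,6) (9/2,5)]
5. Canonical ring: [(18/13,10) (2,6) (9/2,5) (7,5) (7,10)]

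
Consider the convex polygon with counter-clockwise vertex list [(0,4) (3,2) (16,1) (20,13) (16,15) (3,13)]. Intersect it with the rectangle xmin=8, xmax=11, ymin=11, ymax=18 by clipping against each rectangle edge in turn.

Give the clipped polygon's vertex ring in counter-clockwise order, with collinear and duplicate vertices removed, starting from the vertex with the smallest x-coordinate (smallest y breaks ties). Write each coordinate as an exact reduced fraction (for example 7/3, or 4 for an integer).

Clipped polygon: [(8,11) (11,11) (11,185/13) (8,179/13)]

1. After x ≥ 8: [(8,21/13) (16,1) (20,13) (16,15) (8,179/13)]
2. After x ≤ 11: [(8,21/13) (11,18/13) (11,185/13) (8,179/13)]
3. After y ≥ 11: [(8,11) (11,11) (11,185/13) (8,179/13)]
4. After y ≤ 18: [(8,11) (11,11) (11,185/13) (8,179/13)]
5. Canonical ring: [(8,11) (11,11) (11,185/13) (8,179/13)]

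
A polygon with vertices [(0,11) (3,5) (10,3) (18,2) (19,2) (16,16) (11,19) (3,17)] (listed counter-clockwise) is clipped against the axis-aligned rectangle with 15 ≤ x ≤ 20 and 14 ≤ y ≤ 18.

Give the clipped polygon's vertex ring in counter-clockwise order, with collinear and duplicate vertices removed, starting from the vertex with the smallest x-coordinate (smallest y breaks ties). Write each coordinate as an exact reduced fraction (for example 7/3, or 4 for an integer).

1. After x ≥ 15: [(15,19/8) (18,2) (19,2) (16,16) (15,83/5)]
2. After x ≤ 20: [(15,19/8) (18,2) (19,2) (16,16) (15,83/5)]
3. After y ≥ 14: [(15,14) (115/7,14) (16,16) (15,83/5)]
4. After y ≤ 18: [(15,14) (115/7,14) (16,16) (15,83/5)]
5. Canonical ring: [(15,14) (115/7,14) (16,16) (15,83/5)]

Clipped polygon: [(15,14) (115/7,14) (16,16) (15,83/5)]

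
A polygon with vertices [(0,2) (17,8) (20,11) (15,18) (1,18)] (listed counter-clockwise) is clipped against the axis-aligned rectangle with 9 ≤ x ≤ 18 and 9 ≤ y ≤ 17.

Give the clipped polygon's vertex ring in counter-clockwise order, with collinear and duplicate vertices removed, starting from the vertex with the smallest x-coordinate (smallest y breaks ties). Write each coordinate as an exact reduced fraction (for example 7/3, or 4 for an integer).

Clipped polygon: [(9,9) (18,9) (18,69/5) (110/7,17) (9,17)]

1. After x ≥ 9: [(9,88/17) (17,8) (20,11) (15,18) (9,18)]
2. After x ≤ 18: [(9,88/17) (17,8) (18,9) (18,69/5) (15,18) (9,18)]
3. After y ≥ 9: [(9,9) (18,9) (18,9) (18,69/5) (15,18) (9,18)]
4. After y ≤ 17: [(9,17) (9,9) (18,9) (18,9) (18,69/5) (110/7,17)]
5. Canonical ring: [(9,9) (18,9) (18,69/5) (110/7,17) (9,17)]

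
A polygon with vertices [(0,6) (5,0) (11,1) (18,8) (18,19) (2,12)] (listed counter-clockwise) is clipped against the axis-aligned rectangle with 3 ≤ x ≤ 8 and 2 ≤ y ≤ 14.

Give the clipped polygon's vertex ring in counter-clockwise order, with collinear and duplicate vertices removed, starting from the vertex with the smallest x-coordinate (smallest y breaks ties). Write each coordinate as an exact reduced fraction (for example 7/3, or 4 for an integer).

Clipped polygon: [(3,12/5) (10/3,2) (8,2) (8,14) (46/7,14) (3,199/16)]

1. After x ≥ 3: [(3,12/5) (5,0) (11,1) (18,8) (18,19) (3,199/16)]
2. After x ≤ 8: [(3,12/5) (5,0) (8,1/2) (8,117/8) (3,199/16)]
3. After y ≥ 2: [(3,12/5) (10/3,2) (8,2) (8,117/8) (3,199/16)]
4. After y ≤ 14: [(3,12/5) (10/3,2) (8,2) (8,14) (46/7,14) (3,199/16)]
5. Canonical ring: [(3,12/5) (10/3,2) (8,2) (8,14) (46/7,14) (3,199/16)]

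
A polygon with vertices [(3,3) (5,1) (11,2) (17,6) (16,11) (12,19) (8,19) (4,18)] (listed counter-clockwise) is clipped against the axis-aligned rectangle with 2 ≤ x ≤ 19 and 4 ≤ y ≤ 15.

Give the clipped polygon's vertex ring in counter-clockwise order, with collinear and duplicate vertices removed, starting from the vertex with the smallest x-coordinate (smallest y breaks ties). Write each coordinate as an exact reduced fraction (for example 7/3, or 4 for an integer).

Clipped polygon: [(46/15,4) (14,4) (17,6) (16,11) (14,15) (19/5,15)]

1. After x ≥ 2: [(3,3) (5,1) (11,2) (17,6) (16,11) (12,19) (8,19) (4,18)]
2. After x ≤ 19: [(3,3) (5,1) (11,2) (17,6) (16,11) (12,19) (8,19) (4,18)]
3. After y ≥ 4: [(46/15,4) (14,4) (17,6) (16,11) (12,19) (8,19) (4,18)]
4. After y ≤ 15: [(19/5,15) (46/15,4) (14,4) (17,6) (16,11) (14,15)]
5. Canonical ring: [(46/15,4) (14,4) (17,6) (16,11) (14,15) (19/5,15)]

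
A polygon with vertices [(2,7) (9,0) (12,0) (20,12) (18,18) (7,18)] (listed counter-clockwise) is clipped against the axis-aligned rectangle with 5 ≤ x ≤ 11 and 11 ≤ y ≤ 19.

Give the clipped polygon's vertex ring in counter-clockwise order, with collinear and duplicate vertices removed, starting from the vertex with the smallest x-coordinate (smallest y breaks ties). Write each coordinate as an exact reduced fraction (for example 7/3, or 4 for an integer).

1. After x ≥ 5: [(5,68/5) (5,4) (9,0) (12,0) (20,12) (18,18) (7,18)]
2. After x ≤ 11: [(5,68/5) (5,4) (9,0) (11,0) (11,18) (7,18)]
3. After y ≥ 11: [(5,68/5) (5,11) (11,11) (11,18) (7,18)]
4. After y ≤ 19: [(5,68/5) (5,11) (11,11) (11,18) (7,18)]
5. Canonical ring: [(5,11) (11,11) (11,18) (7,18) (5,68/5)]

Clipped polygon: [(5,11) (11,11) (11,18) (7,18) (5,68/5)]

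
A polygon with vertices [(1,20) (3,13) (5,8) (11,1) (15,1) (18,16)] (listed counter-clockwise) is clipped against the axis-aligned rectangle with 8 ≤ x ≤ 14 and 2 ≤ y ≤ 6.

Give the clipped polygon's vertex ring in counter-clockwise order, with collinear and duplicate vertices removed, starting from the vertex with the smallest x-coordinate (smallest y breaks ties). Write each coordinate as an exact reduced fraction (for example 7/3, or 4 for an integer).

Clipped polygon: [(8,9/2) (71/7,2) (14,2) (14,6) (8,6)]

1. After x ≥ 8: [(8,312/17) (8,9/2) (11,1) (15,1) (18,16)]
2. After x ≤ 14: [(14,288/17) (8,312/17) (8,9/2) (11,1) (14,1)]
3. After y ≥ 2: [(14,2) (14,288/17) (8,312/17) (8,9/2) (71/7,2)]
4. After y ≤ 6: [(14,2) (14,6) (8,6) (8,9/2) (71/7,2)]
5. Canonical ring: [(8,9/2) (71/7,2) (14,2) (14,6) (8,6)]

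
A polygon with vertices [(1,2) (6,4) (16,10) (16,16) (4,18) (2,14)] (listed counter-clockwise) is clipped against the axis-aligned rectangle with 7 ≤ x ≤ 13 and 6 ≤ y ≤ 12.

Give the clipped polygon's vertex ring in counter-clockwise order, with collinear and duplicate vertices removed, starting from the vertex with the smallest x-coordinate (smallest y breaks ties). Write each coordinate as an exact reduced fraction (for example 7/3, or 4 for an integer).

1. After x ≥ 7: [(7,23/5) (16,10) (16,16) (7,35/2)]
2. After x ≤ 13: [(7,23/5) (13,41/5) (13,33/2) (7,35/2)]
3. After y ≥ 6: [(7,6) (28/3,6) (13,41/5) (13,33/2) (7,35/2)]
4. After y ≤ 12: [(7,12) (7,6) (28/3,6) (13,41/5) (13,12)]
5. Canonical ring: [(7,6) (28/3,6) (13,41/5) (13,12) (7,12)]

Clipped polygon: [(7,6) (28/3,6) (13,41/5) (13,12) (7,12)]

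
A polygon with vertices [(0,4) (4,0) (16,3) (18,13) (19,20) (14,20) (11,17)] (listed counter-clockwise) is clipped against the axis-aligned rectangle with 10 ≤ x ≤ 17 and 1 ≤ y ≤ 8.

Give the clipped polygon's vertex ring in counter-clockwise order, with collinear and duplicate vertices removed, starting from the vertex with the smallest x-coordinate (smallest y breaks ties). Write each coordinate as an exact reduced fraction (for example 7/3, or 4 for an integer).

Clipped polygon: [(10,3/2) (16,3) (17,8) (10,8)]

1. After x ≥ 10: [(10,174/11) (10,3/2) (16,3) (18,13) (19,20) (14,20) (11,17)]
2. After x ≤ 17: [(10,174/11) (10,3/2) (16,3) (17,8) (17,20) (14,20) (11,17)]
3. After y ≥ 1: [(10,174/11) (10,3/2) (16,3) (17,8) (17,20) (14,20) (11,17)]
4. After y ≤ 8: [(10,8) (10,3/2) (16,3) (17,8) (17,8)]
5. Canonical ring: [(10,3/2) (16,3) (17,8) (10,8)]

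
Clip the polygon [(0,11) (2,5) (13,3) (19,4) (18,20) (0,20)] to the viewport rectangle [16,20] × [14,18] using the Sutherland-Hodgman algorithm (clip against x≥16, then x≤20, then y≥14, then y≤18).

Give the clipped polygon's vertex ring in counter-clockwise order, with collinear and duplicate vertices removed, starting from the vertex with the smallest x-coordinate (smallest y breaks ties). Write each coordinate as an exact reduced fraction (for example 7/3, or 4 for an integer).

1. After x ≥ 16: [(16,7/2) (19,4) (18,20) (16,20)]
2. After x ≤ 20: [(16,7/2) (19,4) (18,20) (16,20)]
3. After y ≥ 14: [(16,14) (147/8,14) (18,20) (16,20)]
4. After y ≤ 18: [(16,18) (16,14) (147/8,14) (145/8,18)]
5. Canonical ring: [(16,14) (147/8,14) (145/8,18) (16,18)]

Clipped polygon: [(16,14) (147/8,14) (145/8,18) (16,18)]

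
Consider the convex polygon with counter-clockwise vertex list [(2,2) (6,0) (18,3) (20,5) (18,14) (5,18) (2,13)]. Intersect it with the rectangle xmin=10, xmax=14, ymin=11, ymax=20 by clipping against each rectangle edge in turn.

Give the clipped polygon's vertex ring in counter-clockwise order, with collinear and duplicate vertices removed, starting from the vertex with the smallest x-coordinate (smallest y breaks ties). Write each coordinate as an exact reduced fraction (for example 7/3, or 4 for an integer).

Clipped polygon: [(10,11) (14,11) (14,198/13) (10,214/13)]

1. After x ≥ 10: [(10,1) (18,3) (20,5) (18,14) (10,214/13)]
2. After x ≤ 14: [(10,1) (14,2) (14,198/13) (10,214/13)]
3. After y ≥ 11: [(10,11) (14,11) (14,198/13) (10,214/13)]
4. After y ≤ 20: [(10,11) (14,11) (14,198/13) (10,214/13)]
5. Canonical ring: [(10,11) (14,11) (14,198/13) (10,214/13)]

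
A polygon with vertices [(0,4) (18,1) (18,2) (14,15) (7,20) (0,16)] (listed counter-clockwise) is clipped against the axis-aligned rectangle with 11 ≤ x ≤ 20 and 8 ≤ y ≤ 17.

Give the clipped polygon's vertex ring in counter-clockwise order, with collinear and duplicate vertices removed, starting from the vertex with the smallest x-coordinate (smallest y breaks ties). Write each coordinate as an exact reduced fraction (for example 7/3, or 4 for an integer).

Clipped polygon: [(11,8) (210/13,8) (14,15) (56/5,17) (11,17)]

1. After x ≥ 11: [(11,13/6) (18,1) (18,2) (14,15) (11,120/7)]
2. After x ≤ 20: [(11,13/6) (18,1) (18,2) (14,15) (11,120/7)]
3. After y ≥ 8: [(11,8) (210/13,8) (14,15) (11,120/7)]
4. After y ≤ 17: [(11,17) (11,8) (210/13,8) (14,15) (56/5,17)]
5. Canonical ring: [(11,8) (210/13,8) (14,15) (56/5,17) (11,17)]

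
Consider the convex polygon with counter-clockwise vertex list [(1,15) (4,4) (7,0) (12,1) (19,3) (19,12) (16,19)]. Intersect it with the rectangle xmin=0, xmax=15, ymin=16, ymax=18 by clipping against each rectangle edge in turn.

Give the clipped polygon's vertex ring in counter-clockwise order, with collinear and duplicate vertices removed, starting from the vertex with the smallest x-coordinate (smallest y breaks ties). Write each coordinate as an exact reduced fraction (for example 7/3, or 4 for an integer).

Clipped polygon: [(19/4,16) (15,16) (15,18) (49/4,18)]

1. After x ≥ 0: [(1,15) (4,4) (7,0) (12,1) (19,3) (19,12) (16,19)]
2. After x ≤ 15: [(15,281/15) (1,15) (4,4) (7,0) (12,1) (15,13/7)]
3. After y ≥ 16: [(15,16) (15,281/15) (19/4,16)]
4. After y ≤ 18: [(15,16) (15,18) (49/4,18) (19/4,16)]
5. Canonical ring: [(19/4,16) (15,16) (15,18) (49/4,18)]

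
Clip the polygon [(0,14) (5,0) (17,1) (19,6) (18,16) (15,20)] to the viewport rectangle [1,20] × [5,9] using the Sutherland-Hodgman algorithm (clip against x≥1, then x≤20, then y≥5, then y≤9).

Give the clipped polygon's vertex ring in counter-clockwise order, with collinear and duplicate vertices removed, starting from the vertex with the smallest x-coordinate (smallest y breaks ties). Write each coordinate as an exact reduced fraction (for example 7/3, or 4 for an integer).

1. After x ≥ 1: [(1,72/5) (1,56/5) (5,0) (17,1) (19,6) (18,16) (15,20)]
2. After x ≤ 20: [(1,72/5) (1,56/5) (5,0) (17,1) (19,6) (18,16) (15,20)]
3. After y ≥ 5: [(1,72/5) (1,56/5) (45/14,5) (93/5,5) (19,6) (18,16) (15,20)]
4. After y ≤ 9: [(25/14,9) (45/14,5) (93/5,5) (19,6) (187/10,9)]
5. Canonical ring: [(25/14,9) (45/14,5) (93/5,5) (19,6) (187/10,9)]

Clipped polygon: [(25/14,9) (45/14,5) (93/5,5) (19,6) (187/10,9)]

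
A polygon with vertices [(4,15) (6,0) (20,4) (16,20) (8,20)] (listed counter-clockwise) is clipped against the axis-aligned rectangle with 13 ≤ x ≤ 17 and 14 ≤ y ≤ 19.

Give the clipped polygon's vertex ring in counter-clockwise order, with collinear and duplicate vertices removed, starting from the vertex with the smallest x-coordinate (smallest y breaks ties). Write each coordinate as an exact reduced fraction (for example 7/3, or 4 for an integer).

1. After x ≥ 13: [(13,2) (20,4) (16,20) (13,20)]
2. After x ≤ 17: [(13,2) (17,22/7) (17,16) (16,20) (13,20)]
3. After y ≥ 14: [(13,14) (17,14) (17,16) (16,20) (13,20)]
4. After y ≤ 19: [(13,19) (13,14) (17,14) (17,16) (65/4,19)]
5. Canonical ring: [(13,14) (17,14) (17,16) (65/4,19) (13,19)]

Clipped polygon: [(13,14) (17,14) (17,16) (65/4,19) (13,19)]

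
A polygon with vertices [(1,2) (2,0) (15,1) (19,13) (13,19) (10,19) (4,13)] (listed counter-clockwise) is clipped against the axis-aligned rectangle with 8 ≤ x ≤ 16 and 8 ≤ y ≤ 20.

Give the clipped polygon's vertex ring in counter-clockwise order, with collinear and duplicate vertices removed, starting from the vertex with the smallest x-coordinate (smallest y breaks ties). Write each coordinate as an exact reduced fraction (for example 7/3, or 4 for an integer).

Clipped polygon: [(8,8) (16,8) (16,16) (13,19) (10,19) (8,17)]

1. After x ≥ 8: [(8,6/13) (15,1) (19,13) (13,19) (10,19) (8,17)]
2. After x ≤ 16: [(8,6/13) (15,1) (16,4) (16,16) (13,19) (10,19) (8,17)]
3. After y ≥ 8: [(8,8) (16,8) (16,16) (13,19) (10,19) (8,17)]
4. After y ≤ 20: [(8,8) (16,8) (16,16) (13,19) (10,19) (8,17)]
5. Canonical ring: [(8,8) (16,8) (16,16) (13,19) (10,19) (8,17)]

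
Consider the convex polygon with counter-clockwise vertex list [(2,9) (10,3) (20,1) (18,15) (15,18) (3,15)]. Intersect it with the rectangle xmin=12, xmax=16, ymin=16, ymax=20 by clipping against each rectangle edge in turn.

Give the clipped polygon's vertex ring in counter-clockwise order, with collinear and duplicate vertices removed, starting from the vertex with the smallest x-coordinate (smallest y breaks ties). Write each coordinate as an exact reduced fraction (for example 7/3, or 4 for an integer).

1. After x ≥ 12: [(12,13/5) (20,1) (18,15) (15,18) (12,69/4)]
2. After x ≤ 16: [(12,13/5) (16,9/5) (16,17) (15,18) (12,69/4)]
3. After y ≥ 16: [(12,16) (16,16) (16,17) (15,18) (12,69/4)]
4. After y ≤ 20: [(12,16) (16,16) (16,17) (15,18) (12,69/4)]
5. Canonical ring: [(12,16) (16,16) (16,17) (15,18) (12,69/4)]

Clipped polygon: [(12,16) (16,16) (16,17) (15,18) (12,69/4)]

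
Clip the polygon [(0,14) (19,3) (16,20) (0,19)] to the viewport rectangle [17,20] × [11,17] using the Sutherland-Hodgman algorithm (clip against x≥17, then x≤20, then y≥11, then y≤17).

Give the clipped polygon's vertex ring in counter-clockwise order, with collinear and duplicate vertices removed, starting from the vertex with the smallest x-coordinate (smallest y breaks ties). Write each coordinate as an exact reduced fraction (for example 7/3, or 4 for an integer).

1. After x ≥ 17: [(17,79/19) (19,3) (17,43/3)]
2. After x ≤ 20: [(17,79/19) (19,3) (17,43/3)]
3. After y ≥ 11: [(17,11) (299/17,11) (17,43/3)]
4. After y ≤ 17: [(17,11) (299/17,11) (17,43/3)]
5. Canonical ring: [(17,11) (299/17,11) (17,43/3)]

Clipped polygon: [(17,11) (299/17,11) (17,43/3)]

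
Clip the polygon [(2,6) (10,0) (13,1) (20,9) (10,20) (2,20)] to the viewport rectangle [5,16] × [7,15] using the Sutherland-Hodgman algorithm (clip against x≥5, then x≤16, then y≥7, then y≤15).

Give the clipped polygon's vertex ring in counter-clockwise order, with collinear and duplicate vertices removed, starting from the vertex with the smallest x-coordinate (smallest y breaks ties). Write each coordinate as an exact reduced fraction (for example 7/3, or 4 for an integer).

1. After x ≥ 5: [(5,15/4) (10,0) (13,1) (20,9) (10,20) (5,20)]
2. After x ≤ 16: [(5,15/4) (10,0) (13,1) (16,31/7) (16,67/5) (10,20) (5,20)]
3. After y ≥ 7: [(5,7) (16,7) (16,67/5) (10,20) (5,20)]
4. After y ≤ 15: [(5,15) (5,7) (16,7) (16,67/5) (160/11,15)]
5. Canonical ring: [(5,7) (16,7) (16,67/5) (160/11,15) (5,15)]

Clipped polygon: [(5,7) (16,7) (16,67/5) (160/11,15) (5,15)]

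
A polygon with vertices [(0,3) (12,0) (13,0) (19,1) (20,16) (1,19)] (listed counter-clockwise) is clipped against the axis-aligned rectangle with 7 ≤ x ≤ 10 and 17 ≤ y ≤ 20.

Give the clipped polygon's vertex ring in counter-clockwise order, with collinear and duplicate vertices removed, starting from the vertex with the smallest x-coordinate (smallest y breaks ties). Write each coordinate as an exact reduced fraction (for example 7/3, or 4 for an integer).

Clipped polygon: [(7,17) (10,17) (10,334/19) (7,343/19)]

1. After x ≥ 7: [(7,5/4) (12,0) (13,0) (19,1) (20,16) (7,343/19)]
2. After x ≤ 10: [(7,5/4) (10,1/2) (10,334/19) (7,343/19)]
3. After y ≥ 17: [(7,17) (10,17) (10,334/19) (7,343/19)]
4. After y ≤ 20: [(7,17) (10,17) (10,334/19) (7,343/19)]
5. Canonical ring: [(7,17) (10,17) (10,334/19) (7,343/19)]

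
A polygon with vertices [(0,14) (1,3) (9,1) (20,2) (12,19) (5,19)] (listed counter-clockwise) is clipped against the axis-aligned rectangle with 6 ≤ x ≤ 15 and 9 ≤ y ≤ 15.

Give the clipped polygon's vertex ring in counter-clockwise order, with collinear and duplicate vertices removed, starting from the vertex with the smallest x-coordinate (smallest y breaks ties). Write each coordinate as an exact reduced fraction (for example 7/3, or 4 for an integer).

1. After x ≥ 6: [(6,7/4) (9,1) (20,2) (12,19) (6,19)]
2. After x ≤ 15: [(6,7/4) (9,1) (15,17/11) (15,101/8) (12,19) (6,19)]
3. After y ≥ 9: [(6,9) (15,9) (15,101/8) (12,19) (6,19)]
4. After y ≤ 15: [(6,15) (6,9) (15,9) (15,101/8) (236/17,15)]
5. Canonical ring: [(6,9) (15,9) (15,101/8) (236/17,15) (6,15)]

Clipped polygon: [(6,9) (15,9) (15,101/8) (236/17,15) (6,15)]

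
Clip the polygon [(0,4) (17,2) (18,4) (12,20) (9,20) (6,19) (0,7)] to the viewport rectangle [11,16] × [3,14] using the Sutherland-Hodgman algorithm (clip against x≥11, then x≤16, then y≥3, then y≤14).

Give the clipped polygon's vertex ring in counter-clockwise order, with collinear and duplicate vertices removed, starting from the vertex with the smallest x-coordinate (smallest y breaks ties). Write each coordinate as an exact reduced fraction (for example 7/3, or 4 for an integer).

Clipped polygon: [(11,3) (16,3) (16,28/3) (57/4,14) (11,14)]

1. After x ≥ 11: [(11,46/17) (17,2) (18,4) (12,20) (11,20)]
2. After x ≤ 16: [(11,46/17) (16,36/17) (16,28/3) (12,20) (11,20)]
3. After y ≥ 3: [(11,3) (16,3) (16,28/3) (12,20) (11,20)]
4. After y ≤ 14: [(11,14) (11,3) (16,3) (16,28/3) (57/4,14)]
5. Canonical ring: [(11,3) (16,3) (16,28/3) (57/4,14) (11,14)]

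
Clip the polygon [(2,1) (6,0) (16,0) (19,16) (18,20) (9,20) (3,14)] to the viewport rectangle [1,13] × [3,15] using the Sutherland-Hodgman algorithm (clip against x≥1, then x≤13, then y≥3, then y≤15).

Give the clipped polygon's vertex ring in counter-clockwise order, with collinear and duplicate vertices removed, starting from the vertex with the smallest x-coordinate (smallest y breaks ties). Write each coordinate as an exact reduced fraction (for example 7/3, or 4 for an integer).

Clipped polygon: [(28/13,3) (13,3) (13,15) (4,15) (3,14)]

1. After x ≥ 1: [(2,1) (6,0) (16,0) (19,16) (18,20) (9,20) (3,14)]
2. After x ≤ 13: [(2,1) (6,0) (13,0) (13,20) (9,20) (3,14)]
3. After y ≥ 3: [(28/13,3) (13,3) (13,20) (9,20) (3,14)]
4. After y ≤ 15: [(28/13,3) (13,3) (13,15) (4,15) (3,14)]
5. Canonical ring: [(28/13,3) (13,3) (13,15) (4,15) (3,14)]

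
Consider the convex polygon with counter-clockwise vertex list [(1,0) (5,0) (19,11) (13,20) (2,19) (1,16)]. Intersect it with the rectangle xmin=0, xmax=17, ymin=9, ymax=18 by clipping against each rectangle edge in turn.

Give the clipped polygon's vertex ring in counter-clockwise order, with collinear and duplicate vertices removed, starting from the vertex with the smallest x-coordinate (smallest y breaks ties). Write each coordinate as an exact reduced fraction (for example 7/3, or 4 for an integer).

1. After x ≥ 0: [(1,0) (5,0) (19,11) (13,20) (2,19) (1,16)]
2. After x ≤ 17: [(1,0) (5,0) (17,66/7) (17,14) (13,20) (2,19) (1,16)]
3. After y ≥ 9: [(1,9) (181/11,9) (17,66/7) (17,14) (13,20) (2,19) (1,16)]
4. After y ≤ 18: [(1,9) (181/11,9) (17,66/7) (17,14) (43/3,18) (5/3,18) (1,16)]
5. Canonical ring: [(1,9) (181/11,9) (17,66/7) (17,14) (43/3,18) (5/3,18) (1,16)]

Clipped polygon: [(1,9) (181/11,9) (17,66/7) (17,14) (43/3,18) (5/3,18) (1,16)]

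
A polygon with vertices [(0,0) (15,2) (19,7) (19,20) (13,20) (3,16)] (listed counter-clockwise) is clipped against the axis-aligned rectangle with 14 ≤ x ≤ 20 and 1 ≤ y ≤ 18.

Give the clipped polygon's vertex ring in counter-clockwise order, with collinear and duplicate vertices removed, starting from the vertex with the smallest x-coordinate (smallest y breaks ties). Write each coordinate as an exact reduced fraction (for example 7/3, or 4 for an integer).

Clipped polygon: [(14,28/15) (15,2) (19,7) (19,18) (14,18)]

1. After x ≥ 14: [(14,28/15) (15,2) (19,7) (19,20) (14,20)]
2. After x ≤ 20: [(14,28/15) (15,2) (19,7) (19,20) (14,20)]
3. After y ≥ 1: [(14,28/15) (15,2) (19,7) (19,20) (14,20)]
4. After y ≤ 18: [(14,18) (14,28/15) (15,2) (19,7) (19,18)]
5. Canonical ring: [(14,28/15) (15,2) (19,7) (19,18) (14,18)]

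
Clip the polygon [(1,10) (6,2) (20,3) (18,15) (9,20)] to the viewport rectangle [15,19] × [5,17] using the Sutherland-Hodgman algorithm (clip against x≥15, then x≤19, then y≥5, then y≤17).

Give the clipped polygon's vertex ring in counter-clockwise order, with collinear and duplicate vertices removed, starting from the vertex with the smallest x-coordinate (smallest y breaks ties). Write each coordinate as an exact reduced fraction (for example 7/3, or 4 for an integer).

Clipped polygon: [(15,5) (19,5) (19,9) (18,15) (15,50/3)]

1. After x ≥ 15: [(15,37/14) (20,3) (18,15) (15,50/3)]
2. After x ≤ 19: [(15,37/14) (19,41/14) (19,9) (18,15) (15,50/3)]
3. After y ≥ 5: [(15,5) (19,5) (19,9) (18,15) (15,50/3)]
4. After y ≤ 17: [(15,5) (19,5) (19,9) (18,15) (15,50/3)]
5. Canonical ring: [(15,5) (19,5) (19,9) (18,15) (15,50/3)]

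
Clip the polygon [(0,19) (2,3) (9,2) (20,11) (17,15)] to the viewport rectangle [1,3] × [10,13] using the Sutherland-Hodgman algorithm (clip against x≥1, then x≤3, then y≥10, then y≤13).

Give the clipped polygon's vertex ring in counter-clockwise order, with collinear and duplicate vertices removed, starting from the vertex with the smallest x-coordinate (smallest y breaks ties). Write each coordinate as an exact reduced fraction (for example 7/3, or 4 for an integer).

Clipped polygon: [(1,11) (9/8,10) (3,10) (3,13) (1,13)]

1. After x ≥ 1: [(1,319/17) (1,11) (2,3) (9,2) (20,11) (17,15)]
2. After x ≤ 3: [(3,311/17) (1,319/17) (1,11) (2,3) (3,20/7)]
3. After y ≥ 10: [(3,10) (3,311/17) (1,319/17) (1,11) (9/8,10)]
4. After y ≤ 13: [(3,10) (3,13) (1,13) (1,11) (9/8,10)]
5. Canonical ring: [(1,11) (9/8,10) (3,10) (3,13) (1,13)]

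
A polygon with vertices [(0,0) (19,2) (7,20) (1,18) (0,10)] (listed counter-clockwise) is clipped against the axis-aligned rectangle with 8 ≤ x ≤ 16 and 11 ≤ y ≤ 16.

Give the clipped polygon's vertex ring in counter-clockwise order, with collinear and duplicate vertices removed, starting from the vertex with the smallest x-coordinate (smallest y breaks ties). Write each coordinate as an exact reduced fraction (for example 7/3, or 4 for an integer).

1. After x ≥ 8: [(8,16/19) (19,2) (8,37/2)]
2. After x ≤ 16: [(8,16/19) (16,32/19) (16,13/2) (8,37/2)]
3. After y ≥ 11: [(8,11) (13,11) (8,37/2)]
4. After y ≤ 16: [(8,16) (8,11) (13,11) (29/3,16)]
5. Canonical ring: [(8,11) (13,11) (29/3,16) (8,16)]

Clipped polygon: [(8,11) (13,11) (29/3,16) (8,16)]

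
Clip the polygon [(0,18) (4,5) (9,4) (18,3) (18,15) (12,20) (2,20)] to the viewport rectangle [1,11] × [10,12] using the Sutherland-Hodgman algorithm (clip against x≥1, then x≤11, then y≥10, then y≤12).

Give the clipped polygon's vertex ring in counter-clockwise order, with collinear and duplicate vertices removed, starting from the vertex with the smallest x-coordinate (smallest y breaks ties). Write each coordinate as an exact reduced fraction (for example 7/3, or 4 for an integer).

Clipped polygon: [(24/13,12) (32/13,10) (11,10) (11,12)]

1. After x ≥ 1: [(1,19) (1,59/4) (4,5) (9,4) (18,3) (18,15) (12,20) (2,20)]
2. After x ≤ 11: [(1,19) (1,59/4) (4,5) (9,4) (11,34/9) (11,20) (2,20)]
3. After y ≥ 10: [(1,19) (1,59/4) (32/13,10) (11,10) (11,20) (2,20)]
4. After y ≤ 12: [(24/13,12) (32/13,10) (11,10) (11,12)]
5. Canonical ring: [(24/13,12) (32/13,10) (11,10) (11,12)]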